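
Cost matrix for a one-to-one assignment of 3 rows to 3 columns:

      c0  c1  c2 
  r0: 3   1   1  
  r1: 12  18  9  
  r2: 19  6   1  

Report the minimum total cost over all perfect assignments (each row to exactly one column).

optimal assignment: row0→col1 (cost 1), row1→col0 (cost 12), row2→col2 (cost 1)
total = 1 + 12 + 1 = 14

Minimum assignment cost: 14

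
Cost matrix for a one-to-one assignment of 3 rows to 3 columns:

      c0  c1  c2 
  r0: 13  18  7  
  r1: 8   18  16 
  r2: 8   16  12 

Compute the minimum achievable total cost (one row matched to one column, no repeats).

Minimum assignment cost: 31

optimal assignment: row0→col2 (cost 7), row1→col0 (cost 8), row2→col1 (cost 16)
total = 7 + 8 + 16 = 31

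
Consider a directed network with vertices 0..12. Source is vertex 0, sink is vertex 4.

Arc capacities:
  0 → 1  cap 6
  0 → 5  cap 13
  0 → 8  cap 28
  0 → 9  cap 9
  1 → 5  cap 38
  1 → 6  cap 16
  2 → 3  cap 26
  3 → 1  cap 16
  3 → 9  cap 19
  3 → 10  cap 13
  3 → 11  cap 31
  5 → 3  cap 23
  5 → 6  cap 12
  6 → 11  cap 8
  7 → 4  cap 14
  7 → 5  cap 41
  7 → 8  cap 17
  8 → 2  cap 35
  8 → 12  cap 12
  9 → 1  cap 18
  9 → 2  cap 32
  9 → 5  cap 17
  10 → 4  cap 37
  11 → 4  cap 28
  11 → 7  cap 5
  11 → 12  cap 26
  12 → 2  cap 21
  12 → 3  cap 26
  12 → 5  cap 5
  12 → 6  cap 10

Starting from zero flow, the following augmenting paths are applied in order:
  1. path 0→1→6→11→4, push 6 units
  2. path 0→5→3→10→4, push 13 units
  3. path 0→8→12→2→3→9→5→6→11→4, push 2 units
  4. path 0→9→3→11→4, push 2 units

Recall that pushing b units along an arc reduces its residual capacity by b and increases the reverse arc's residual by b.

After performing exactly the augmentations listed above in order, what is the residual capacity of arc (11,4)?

Residual capacity of (11,4): 18

after path 1 (0→1→6→11→4, push 6): res(11,4)=22
after path 2 (0→5→3→10→4, push 13): res(11,4)=22
after path 3 (0→8→12→2→3→9→5→6→11→4, push 2): res(11,4)=20
after path 4 (0→9→3→11→4, push 2): res(11,4)=18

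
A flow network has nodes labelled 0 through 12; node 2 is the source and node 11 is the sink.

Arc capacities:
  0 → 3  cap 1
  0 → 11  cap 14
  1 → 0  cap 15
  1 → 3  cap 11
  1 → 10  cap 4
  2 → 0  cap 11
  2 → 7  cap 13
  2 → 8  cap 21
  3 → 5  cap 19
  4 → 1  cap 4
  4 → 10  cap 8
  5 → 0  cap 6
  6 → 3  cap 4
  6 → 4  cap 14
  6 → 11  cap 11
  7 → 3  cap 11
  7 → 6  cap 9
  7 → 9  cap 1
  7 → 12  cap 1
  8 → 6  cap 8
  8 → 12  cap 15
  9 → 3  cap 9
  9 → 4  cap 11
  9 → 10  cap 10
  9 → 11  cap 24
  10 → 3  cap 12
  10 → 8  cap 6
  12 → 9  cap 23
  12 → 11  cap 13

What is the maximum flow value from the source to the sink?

augment #1: 2→0→11 bottleneck 11, total now 11
augment #2: 2→7→6→11 bottleneck 9, total now 20
augment #3: 2→7→9→11 bottleneck 1, total now 21
augment #4: 2→7→12→11 bottleneck 1, total now 22
augment #5: 2→8→6→11 bottleneck 2, total now 24
augment #6: 2→8→12→11 bottleneck 12, total now 36
augment #7: 2→8→12→9→11 bottleneck 3, total now 39
augment #8: 2→7→3→5→0→11 bottleneck 2, total now 41
augment #9: 2→8→6→3→5→0→11 bottleneck 1, total now 42

Maximum flow value: 42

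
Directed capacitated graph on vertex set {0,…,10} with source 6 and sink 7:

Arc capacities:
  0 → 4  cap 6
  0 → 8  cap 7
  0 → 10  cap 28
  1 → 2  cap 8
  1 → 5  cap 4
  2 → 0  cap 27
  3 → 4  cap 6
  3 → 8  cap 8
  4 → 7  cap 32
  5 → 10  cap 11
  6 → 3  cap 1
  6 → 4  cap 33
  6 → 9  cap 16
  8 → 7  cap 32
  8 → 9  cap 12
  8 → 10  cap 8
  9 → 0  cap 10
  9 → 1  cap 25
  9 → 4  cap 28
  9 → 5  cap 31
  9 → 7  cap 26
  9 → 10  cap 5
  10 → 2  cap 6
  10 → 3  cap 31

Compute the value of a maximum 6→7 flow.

augment #1: 6→4→7 bottleneck 32, total now 32
augment #2: 6→9→7 bottleneck 16, total now 48
augment #3: 6→3→8→7 bottleneck 1, total now 49

Maximum flow value: 49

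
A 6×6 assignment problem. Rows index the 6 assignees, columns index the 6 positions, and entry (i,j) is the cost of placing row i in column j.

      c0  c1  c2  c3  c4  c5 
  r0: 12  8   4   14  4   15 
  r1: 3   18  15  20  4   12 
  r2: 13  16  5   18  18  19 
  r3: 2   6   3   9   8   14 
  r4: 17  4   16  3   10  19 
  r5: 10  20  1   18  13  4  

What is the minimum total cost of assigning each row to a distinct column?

optimal assignment: row0→col4 (cost 4), row1→col0 (cost 3), row2→col2 (cost 5), row3→col1 (cost 6), row4→col3 (cost 3), row5→col5 (cost 4)
total = 4 + 3 + 5 + 6 + 3 + 4 = 25

Minimum assignment cost: 25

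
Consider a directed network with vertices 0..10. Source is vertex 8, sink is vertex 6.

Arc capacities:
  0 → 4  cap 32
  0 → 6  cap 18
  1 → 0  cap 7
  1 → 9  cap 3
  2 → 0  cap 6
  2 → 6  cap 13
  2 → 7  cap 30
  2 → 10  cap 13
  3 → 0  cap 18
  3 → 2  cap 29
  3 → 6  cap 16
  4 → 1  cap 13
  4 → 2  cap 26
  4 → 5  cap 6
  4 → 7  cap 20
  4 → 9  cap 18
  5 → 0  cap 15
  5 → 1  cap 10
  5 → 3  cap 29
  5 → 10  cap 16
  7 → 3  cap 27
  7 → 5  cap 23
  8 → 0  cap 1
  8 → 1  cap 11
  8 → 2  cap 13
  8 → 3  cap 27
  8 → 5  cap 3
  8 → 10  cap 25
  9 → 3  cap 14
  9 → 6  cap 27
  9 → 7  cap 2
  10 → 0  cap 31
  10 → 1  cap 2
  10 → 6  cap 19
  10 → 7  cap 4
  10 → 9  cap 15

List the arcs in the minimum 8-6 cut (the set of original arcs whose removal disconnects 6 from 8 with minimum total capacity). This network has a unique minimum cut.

Min-cut arcs: {(1,0), (1,9), (8,0), (8,2), (8,3), (8,5), (8,10)} (total capacity 79)

augment #1: 8→0→6 push 1
augment #2: 8→2→6 push 13
augment #3: 8→3→6 push 16
augment #4: 8→10→6 push 19
augment #5: 8→1→0→6 push 7
augment #6: 8→1→9→6 push 3
augment #7: 8→3→0→6 push 10
augment #8: 8→10→9→6 push 6
augment #9: 8→5→10→9→6 push 3
augment #10: 8→3→0→4→9→6 push 1
max flow = 79; residual-reachable set from 8 gives S-side
cut edges (S→T): {(1,0), (1,9), (8,0), (8,2), (8,3), (8,5), (8,10)} total cap 79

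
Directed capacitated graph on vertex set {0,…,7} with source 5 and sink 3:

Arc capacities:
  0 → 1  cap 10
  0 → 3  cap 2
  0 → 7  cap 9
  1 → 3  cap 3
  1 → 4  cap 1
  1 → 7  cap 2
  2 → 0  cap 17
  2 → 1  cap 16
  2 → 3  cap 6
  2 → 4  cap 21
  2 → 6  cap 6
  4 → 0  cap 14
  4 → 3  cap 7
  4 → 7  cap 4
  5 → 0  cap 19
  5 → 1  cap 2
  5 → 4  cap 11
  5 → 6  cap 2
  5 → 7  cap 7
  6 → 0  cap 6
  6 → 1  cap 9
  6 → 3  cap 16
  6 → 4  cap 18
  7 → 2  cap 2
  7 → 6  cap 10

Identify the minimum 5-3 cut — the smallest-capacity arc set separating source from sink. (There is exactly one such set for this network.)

Min-cut arcs: {(0,3), (1,3), (4,3), (5,6), (7,2), (7,6)} (total capacity 26)

augment #1: 5→0→3 push 2
augment #2: 5→1→3 push 2
augment #3: 5→4→3 push 7
augment #4: 5→6→3 push 2
augment #5: 5→0→1→3 push 1
augment #6: 5→7→2→3 push 2
augment #7: 5→7→6→3 push 5
augment #8: 5→0→7→6→3 push 5
max flow = 26; residual-reachable set from 5 gives S-side
cut edges (S→T): {(0,3), (1,3), (4,3), (5,6), (7,2), (7,6)} total cap 26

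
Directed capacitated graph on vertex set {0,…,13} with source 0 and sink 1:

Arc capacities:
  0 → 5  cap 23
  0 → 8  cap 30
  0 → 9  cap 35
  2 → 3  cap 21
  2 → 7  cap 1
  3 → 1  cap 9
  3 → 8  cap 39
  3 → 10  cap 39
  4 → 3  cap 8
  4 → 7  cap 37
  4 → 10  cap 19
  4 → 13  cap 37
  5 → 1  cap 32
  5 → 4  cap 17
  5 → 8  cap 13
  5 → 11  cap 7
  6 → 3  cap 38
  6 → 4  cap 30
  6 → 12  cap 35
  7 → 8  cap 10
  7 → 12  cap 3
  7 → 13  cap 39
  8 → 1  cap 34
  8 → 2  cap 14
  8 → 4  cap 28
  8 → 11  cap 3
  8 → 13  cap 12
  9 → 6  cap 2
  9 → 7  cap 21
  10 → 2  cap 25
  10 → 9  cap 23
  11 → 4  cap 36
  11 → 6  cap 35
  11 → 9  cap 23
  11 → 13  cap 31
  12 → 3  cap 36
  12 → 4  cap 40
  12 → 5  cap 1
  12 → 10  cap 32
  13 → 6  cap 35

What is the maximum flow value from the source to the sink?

augment #1: 0→5→1 bottleneck 23, total now 23
augment #2: 0→8→1 bottleneck 30, total now 53
augment #3: 0→9→6→3→1 bottleneck 2, total now 55
augment #4: 0→9→7→8→1 bottleneck 4, total now 59
augment #5: 0→9→7→12→3→1 bottleneck 3, total now 62
augment #6: 0→9→7→8→2→3→1 bottleneck 4, total now 66
augment #7: 0→9→7→13→6→12→5→1 bottleneck 1, total now 67

Maximum flow value: 67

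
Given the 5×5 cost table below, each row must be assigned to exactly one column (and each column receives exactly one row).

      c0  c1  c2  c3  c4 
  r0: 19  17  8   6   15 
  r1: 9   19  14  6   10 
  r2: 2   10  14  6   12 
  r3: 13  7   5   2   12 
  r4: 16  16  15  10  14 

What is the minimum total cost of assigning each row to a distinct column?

Minimum assignment cost: 37

one of 2 optimal assignments: row0→col2 (cost 8), row1→col3 (cost 6), row2→col0 (cost 2), row3→col1 (cost 7), row4→col4 (cost 14)
total = 8 + 6 + 2 + 7 + 14 = 37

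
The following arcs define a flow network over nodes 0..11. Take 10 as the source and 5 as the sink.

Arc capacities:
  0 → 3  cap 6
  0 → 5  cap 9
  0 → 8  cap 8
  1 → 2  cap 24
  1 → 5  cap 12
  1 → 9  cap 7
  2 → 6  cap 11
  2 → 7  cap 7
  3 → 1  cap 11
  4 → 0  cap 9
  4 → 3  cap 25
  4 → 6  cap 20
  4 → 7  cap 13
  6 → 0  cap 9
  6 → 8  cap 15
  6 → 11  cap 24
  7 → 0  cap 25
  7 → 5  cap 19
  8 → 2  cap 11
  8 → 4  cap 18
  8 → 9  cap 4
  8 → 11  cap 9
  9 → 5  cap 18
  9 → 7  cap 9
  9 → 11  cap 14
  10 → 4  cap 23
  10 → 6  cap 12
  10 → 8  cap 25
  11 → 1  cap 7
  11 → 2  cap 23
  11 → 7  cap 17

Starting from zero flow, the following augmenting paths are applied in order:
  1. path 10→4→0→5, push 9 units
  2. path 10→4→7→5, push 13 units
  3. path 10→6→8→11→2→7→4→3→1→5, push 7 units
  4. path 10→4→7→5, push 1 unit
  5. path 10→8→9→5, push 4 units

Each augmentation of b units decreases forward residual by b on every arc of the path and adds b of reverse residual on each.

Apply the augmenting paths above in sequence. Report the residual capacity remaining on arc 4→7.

Residual capacity of (4,7): 6

after path 1 (10→4→0→5, push 9): res(4,7)=13
after path 2 (10→4→7→5, push 13): res(4,7)=0
after path 3 (10→6→8→11→2→7→4→3→1→5, push 7): res(4,7)=7
after path 4 (10→4→7→5, push 1): res(4,7)=6
after path 5 (10→8→9→5, push 4): res(4,7)=6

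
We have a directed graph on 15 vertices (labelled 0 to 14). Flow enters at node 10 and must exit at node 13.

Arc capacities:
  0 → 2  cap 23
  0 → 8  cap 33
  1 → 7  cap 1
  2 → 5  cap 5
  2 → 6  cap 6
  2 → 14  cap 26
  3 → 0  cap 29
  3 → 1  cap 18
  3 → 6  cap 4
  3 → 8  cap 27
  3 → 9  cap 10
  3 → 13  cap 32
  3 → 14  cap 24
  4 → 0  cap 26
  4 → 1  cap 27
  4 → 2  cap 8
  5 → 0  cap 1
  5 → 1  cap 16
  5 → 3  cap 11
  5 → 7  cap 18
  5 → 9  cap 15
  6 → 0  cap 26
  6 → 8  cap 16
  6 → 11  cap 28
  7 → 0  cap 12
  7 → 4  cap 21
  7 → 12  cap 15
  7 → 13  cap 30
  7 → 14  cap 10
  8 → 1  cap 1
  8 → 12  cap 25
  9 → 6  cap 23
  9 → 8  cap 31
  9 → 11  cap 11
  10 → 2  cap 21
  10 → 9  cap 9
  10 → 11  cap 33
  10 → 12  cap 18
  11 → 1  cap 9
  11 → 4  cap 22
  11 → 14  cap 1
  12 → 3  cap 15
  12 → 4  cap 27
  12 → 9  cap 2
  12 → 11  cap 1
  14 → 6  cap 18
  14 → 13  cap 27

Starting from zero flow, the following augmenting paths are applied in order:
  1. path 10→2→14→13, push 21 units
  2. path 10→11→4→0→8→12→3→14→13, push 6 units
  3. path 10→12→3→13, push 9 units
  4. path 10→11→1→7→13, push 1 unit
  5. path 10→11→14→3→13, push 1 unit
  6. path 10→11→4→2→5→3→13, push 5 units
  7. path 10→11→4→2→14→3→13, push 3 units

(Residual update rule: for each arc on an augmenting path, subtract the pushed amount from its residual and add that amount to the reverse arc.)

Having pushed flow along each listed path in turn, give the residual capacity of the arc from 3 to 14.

after path 1 (10→2→14→13, push 21): res(3,14)=24
after path 2 (10→11→4→0→8→12→3→14→13, push 6): res(3,14)=18
after path 3 (10→12→3→13, push 9): res(3,14)=18
after path 4 (10→11→1→7→13, push 1): res(3,14)=18
after path 5 (10→11→14→3→13, push 1): res(3,14)=19
after path 6 (10→11→4→2→5→3→13, push 5): res(3,14)=19
after path 7 (10→11→4→2→14→3→13, push 3): res(3,14)=22

Residual capacity of (3,14): 22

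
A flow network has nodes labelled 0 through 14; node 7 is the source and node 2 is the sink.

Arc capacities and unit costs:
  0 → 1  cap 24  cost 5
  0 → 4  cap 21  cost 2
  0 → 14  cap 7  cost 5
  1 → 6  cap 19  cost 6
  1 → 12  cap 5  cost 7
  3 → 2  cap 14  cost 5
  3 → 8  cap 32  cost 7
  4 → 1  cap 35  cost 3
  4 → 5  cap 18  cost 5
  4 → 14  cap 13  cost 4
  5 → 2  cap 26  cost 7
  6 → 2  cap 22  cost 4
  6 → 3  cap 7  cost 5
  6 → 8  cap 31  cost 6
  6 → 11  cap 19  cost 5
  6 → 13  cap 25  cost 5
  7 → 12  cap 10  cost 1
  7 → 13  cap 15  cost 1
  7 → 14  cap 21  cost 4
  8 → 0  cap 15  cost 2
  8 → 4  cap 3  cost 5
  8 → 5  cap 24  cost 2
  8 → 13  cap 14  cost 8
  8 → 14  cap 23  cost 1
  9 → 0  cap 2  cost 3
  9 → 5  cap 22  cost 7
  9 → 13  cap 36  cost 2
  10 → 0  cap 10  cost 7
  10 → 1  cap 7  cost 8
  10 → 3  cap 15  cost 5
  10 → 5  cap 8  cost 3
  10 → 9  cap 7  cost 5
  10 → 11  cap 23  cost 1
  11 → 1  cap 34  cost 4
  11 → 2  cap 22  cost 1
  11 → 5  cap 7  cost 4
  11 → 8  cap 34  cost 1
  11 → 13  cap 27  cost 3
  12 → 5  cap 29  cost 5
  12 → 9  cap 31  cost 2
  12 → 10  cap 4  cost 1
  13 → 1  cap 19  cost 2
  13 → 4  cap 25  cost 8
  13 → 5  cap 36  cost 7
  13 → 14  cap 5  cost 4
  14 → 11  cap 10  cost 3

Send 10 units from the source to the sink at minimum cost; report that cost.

Minimum cost for 10 units: 64

shortest-cost path #1: 7→12→10→11→2 push 4 @ unit cost 4 (adds 16)
shortest-cost path #2: 7→14→11→2 push 6 @ unit cost 8 (adds 48)
total cost = 64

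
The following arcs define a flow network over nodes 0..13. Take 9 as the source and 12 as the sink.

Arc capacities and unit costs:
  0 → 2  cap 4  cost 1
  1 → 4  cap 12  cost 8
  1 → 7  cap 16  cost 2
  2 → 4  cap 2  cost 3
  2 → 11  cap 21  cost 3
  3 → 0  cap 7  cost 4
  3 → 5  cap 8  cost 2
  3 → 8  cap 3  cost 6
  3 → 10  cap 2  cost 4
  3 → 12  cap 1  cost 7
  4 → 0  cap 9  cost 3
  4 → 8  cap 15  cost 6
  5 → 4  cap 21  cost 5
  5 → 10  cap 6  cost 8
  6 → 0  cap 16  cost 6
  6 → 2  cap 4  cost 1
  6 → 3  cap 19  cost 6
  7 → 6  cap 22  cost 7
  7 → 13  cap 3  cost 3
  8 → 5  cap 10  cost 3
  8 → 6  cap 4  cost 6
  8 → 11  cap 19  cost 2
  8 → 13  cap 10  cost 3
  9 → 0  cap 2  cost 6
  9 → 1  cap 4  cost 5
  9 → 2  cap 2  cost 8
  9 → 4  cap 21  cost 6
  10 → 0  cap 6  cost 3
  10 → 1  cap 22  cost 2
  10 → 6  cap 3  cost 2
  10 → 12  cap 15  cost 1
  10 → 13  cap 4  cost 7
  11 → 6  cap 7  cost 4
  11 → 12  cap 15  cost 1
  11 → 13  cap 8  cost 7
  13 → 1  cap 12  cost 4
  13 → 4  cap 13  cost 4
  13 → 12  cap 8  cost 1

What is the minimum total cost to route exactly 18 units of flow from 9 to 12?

Minimum cost for 18 units: 242

shortest-cost path #1: 9→0→2→11→12 push 2 @ unit cost 11 (adds 22)
shortest-cost path #2: 9→1→7→13→12 push 3 @ unit cost 11 (adds 33)
shortest-cost path #3: 9→2→11→12 push 2 @ unit cost 12 (adds 24)
shortest-cost path #4: 9→4→0→2→11→12 push 2 @ unit cost 14 (adds 28)
shortest-cost path #5: 9→4→8→11→12 push 9 @ unit cost 15 (adds 135)
total cost = 242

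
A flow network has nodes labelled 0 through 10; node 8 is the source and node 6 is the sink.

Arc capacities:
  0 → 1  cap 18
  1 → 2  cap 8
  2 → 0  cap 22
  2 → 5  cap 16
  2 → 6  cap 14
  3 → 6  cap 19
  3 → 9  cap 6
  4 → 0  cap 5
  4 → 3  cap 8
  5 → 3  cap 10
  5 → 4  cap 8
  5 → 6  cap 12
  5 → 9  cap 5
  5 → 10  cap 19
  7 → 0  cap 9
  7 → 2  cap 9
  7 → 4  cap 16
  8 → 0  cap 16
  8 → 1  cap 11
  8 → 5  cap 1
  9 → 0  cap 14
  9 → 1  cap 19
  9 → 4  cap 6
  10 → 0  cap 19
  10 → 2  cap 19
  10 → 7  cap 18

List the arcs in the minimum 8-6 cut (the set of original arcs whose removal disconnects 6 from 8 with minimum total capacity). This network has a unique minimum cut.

augment #1: 8→5→6 push 1
augment #2: 8→1→2→6 push 8
max flow = 9; residual-reachable set from 8 gives S-side
cut edges (S→T): {(1,2), (8,5)} total cap 9

Min-cut arcs: {(1,2), (8,5)} (total capacity 9)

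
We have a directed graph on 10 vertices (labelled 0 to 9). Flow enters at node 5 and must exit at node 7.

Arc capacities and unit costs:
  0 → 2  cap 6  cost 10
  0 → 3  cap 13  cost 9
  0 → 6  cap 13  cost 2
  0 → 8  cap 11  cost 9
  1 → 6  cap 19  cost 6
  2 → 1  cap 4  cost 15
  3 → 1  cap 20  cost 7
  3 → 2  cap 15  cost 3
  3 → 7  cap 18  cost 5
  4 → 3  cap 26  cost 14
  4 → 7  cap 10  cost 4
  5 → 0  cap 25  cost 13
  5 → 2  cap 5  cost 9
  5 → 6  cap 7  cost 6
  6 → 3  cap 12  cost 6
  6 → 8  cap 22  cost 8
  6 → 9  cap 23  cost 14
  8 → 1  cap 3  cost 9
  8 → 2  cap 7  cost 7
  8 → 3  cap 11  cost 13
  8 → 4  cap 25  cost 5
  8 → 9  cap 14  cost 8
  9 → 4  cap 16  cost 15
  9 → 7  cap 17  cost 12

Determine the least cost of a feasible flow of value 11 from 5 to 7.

shortest-cost path #1: 5→6→3→7 push 7 @ unit cost 17 (adds 119)
shortest-cost path #2: 5→0→6→3→7 push 4 @ unit cost 26 (adds 104)
total cost = 223

Minimum cost for 11 units: 223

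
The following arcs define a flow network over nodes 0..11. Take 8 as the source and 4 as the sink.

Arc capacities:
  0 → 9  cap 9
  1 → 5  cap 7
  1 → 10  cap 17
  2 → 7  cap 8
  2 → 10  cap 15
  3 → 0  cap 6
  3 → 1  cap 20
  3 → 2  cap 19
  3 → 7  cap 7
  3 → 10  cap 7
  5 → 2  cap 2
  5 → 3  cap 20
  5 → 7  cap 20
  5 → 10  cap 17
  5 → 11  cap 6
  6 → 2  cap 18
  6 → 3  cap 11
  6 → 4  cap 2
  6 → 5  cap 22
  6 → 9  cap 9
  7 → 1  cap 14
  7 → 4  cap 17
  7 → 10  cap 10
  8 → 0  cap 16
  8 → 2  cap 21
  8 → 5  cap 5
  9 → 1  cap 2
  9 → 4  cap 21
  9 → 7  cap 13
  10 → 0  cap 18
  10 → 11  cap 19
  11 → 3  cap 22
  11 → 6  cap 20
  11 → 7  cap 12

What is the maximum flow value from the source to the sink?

Maximum flow value: 35

augment #1: 8→0→9→4 bottleneck 9, total now 9
augment #2: 8→2→7→4 bottleneck 8, total now 17
augment #3: 8→5→7→4 bottleneck 5, total now 22
augment #4: 8→2→10→11→6→4 bottleneck 2, total now 24
augment #5: 8→2→10→11→7→4 bottleneck 4, total now 28
augment #6: 8→2→10→11→6→9→4 bottleneck 7, total now 35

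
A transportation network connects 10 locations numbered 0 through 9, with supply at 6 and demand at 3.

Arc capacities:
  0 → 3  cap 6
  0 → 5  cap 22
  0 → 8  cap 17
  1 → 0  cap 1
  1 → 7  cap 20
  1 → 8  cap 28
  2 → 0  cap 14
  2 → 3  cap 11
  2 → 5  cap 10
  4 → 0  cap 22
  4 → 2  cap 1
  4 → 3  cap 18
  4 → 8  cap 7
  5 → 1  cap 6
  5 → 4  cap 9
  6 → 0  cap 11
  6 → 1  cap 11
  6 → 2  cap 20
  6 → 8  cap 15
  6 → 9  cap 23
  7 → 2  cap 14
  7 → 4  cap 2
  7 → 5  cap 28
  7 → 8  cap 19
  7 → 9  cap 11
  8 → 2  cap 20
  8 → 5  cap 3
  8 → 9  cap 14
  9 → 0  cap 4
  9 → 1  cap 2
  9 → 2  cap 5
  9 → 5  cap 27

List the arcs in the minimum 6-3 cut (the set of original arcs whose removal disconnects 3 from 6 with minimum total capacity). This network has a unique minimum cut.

Min-cut arcs: {(0,3), (2,3), (5,4), (7,4)} (total capacity 28)

augment #1: 6→0→3 push 6
augment #2: 6→2→3 push 11
augment #3: 6→0→5→4→3 push 5
augment #4: 6→1→7→4→3 push 2
augment #5: 6→2→5→4→3 push 4
max flow = 28; residual-reachable set from 6 gives S-side
cut edges (S→T): {(0,3), (2,3), (5,4), (7,4)} total cap 28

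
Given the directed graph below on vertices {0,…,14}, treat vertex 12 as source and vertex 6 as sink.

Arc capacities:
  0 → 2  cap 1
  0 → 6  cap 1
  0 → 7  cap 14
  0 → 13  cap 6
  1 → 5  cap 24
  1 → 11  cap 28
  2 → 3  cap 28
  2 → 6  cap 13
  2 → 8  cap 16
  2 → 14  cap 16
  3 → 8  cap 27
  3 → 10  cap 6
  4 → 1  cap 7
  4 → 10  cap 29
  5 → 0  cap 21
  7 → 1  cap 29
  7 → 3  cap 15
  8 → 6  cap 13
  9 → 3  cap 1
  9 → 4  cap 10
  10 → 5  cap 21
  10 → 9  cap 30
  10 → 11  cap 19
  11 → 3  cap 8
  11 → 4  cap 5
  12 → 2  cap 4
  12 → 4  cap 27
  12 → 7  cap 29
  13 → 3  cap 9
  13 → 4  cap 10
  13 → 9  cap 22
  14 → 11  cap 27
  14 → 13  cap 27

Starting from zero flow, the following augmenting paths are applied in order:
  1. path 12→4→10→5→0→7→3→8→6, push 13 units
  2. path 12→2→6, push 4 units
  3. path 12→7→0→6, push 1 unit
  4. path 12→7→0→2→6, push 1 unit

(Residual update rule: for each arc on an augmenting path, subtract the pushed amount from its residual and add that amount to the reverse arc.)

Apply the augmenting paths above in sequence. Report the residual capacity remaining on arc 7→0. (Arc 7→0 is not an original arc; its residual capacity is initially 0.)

after path 1 (12→4→10→5→0→7→3→8→6, push 13): res(7,0)=13
after path 2 (12→2→6, push 4): res(7,0)=13
after path 3 (12→7→0→6, push 1): res(7,0)=12
after path 4 (12→7→0→2→6, push 1): res(7,0)=11

Residual capacity of (7,0): 11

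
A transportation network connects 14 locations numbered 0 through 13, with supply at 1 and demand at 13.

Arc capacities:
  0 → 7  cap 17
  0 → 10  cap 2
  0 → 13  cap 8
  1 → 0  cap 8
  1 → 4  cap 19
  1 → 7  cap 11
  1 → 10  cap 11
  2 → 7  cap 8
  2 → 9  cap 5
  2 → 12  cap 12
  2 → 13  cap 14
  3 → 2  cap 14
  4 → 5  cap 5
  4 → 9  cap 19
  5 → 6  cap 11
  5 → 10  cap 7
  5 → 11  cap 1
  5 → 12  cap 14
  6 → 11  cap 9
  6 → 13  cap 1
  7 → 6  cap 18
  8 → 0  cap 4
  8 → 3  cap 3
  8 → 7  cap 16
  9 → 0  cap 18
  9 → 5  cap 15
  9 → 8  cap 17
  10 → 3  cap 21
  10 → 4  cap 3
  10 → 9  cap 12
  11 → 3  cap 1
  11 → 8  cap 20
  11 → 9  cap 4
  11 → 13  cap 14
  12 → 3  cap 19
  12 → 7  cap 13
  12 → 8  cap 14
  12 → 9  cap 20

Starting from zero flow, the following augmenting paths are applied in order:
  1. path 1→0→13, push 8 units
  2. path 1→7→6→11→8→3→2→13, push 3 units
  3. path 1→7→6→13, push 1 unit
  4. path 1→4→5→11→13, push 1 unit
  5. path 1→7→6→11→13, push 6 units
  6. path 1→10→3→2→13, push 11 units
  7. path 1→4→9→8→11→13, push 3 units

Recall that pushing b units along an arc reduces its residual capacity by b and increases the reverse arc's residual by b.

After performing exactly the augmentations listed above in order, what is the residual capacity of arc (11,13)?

after path 1 (1→0→13, push 8): res(11,13)=14
after path 2 (1→7→6→11→8→3→2→13, push 3): res(11,13)=14
after path 3 (1→7→6→13, push 1): res(11,13)=14
after path 4 (1→4→5→11→13, push 1): res(11,13)=13
after path 5 (1→7→6→11→13, push 6): res(11,13)=7
after path 6 (1→10→3→2→13, push 11): res(11,13)=7
after path 7 (1→4→9→8→11→13, push 3): res(11,13)=4

Residual capacity of (11,13): 4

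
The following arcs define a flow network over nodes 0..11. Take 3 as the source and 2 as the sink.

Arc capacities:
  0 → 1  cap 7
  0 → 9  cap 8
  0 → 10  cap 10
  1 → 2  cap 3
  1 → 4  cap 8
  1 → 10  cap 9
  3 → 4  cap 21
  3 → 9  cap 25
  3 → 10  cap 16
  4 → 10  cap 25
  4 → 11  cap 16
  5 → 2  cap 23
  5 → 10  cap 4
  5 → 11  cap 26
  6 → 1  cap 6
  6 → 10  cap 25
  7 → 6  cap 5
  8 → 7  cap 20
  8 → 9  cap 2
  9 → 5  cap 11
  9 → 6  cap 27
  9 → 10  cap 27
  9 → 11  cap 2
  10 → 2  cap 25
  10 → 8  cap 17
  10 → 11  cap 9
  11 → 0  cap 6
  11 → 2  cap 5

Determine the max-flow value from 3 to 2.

augment #1: 3→10→2 bottleneck 16, total now 16
augment #2: 3→4→10→2 bottleneck 9, total now 25
augment #3: 3→4→11→2 bottleneck 5, total now 30
augment #4: 3→9→5→2 bottleneck 11, total now 41
augment #5: 3→9→6→1→2 bottleneck 3, total now 44

Maximum flow value: 44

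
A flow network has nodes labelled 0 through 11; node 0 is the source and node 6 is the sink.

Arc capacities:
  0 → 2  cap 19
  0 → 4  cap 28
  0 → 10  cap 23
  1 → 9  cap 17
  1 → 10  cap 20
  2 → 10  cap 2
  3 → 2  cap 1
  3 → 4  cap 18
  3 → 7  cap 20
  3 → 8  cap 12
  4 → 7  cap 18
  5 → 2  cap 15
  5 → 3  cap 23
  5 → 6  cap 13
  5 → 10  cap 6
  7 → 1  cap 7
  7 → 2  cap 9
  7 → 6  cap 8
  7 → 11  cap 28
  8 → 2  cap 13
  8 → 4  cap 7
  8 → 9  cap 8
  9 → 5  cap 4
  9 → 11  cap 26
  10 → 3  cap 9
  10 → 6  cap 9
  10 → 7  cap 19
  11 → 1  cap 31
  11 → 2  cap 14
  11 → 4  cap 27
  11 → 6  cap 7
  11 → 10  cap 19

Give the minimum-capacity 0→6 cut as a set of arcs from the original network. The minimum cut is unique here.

Min-cut arcs: {(7,6), (9,5), (10,6), (11,6)} (total capacity 28)

augment #1: 0→10→6 push 9
augment #2: 0→4→7→6 push 8
augment #3: 0→4→7→11→6 push 7
augment #4: 0→4→7→1→9→5→6 push 3
augment #5: 0→10→3→8→9→5→6 push 1
max flow = 28; residual-reachable set from 0 gives S-side
cut edges (S→T): {(7,6), (9,5), (10,6), (11,6)} total cap 28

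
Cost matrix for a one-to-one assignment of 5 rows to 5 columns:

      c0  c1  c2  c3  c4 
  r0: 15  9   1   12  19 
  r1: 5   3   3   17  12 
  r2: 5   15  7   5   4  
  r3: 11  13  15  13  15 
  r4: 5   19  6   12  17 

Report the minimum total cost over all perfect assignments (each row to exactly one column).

Minimum assignment cost: 26

optimal assignment: row0→col2 (cost 1), row1→col1 (cost 3), row2→col4 (cost 4), row3→col3 (cost 13), row4→col0 (cost 5)
total = 1 + 3 + 4 + 13 + 5 = 26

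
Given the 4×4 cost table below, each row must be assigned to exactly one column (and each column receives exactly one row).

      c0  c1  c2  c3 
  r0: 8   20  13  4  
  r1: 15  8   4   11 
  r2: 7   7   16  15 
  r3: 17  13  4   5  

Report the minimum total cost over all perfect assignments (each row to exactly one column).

Minimum assignment cost: 23

optimal assignment: row0→col3 (cost 4), row1→col1 (cost 8), row2→col0 (cost 7), row3→col2 (cost 4)
total = 4 + 8 + 7 + 4 = 23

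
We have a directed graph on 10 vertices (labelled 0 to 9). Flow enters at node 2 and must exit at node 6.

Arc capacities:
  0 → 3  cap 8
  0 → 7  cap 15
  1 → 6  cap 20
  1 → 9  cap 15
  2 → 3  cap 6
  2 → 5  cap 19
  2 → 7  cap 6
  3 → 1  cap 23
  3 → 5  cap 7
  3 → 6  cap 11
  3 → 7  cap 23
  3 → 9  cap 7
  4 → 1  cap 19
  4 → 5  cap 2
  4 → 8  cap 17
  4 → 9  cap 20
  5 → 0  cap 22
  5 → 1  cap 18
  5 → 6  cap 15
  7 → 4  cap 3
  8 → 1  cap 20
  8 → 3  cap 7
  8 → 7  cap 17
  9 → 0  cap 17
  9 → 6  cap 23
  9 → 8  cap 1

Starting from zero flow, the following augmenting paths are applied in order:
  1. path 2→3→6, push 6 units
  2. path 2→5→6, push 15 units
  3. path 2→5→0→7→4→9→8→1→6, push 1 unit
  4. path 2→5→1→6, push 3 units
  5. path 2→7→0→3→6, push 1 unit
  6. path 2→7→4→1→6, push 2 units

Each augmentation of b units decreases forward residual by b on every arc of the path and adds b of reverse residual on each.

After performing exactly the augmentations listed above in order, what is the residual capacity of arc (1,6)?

after path 1 (2→3→6, push 6): res(1,6)=20
after path 2 (2→5→6, push 15): res(1,6)=20
after path 3 (2→5→0→7→4→9→8→1→6, push 1): res(1,6)=19
after path 4 (2→5→1→6, push 3): res(1,6)=16
after path 5 (2→7→0→3→6, push 1): res(1,6)=16
after path 6 (2→7→4→1→6, push 2): res(1,6)=14

Residual capacity of (1,6): 14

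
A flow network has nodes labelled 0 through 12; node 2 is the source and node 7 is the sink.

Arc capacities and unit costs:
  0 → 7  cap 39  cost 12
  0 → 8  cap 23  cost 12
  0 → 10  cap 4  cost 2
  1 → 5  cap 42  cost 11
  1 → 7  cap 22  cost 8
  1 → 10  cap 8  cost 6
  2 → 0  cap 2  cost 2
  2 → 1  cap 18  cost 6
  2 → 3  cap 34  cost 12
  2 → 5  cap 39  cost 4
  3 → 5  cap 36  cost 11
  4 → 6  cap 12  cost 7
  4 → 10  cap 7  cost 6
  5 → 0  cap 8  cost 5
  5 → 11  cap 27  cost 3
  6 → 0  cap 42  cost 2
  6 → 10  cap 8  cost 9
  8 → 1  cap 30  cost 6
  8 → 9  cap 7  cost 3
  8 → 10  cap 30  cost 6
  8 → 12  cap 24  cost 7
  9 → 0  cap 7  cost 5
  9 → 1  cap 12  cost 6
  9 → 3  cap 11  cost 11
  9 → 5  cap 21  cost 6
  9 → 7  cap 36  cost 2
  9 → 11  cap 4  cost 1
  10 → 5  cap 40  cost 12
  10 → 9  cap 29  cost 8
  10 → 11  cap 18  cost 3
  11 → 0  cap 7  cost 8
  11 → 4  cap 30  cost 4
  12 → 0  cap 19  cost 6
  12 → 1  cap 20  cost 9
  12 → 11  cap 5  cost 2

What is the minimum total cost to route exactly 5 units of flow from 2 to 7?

Minimum cost for 5 units: 70

shortest-cost path #1: 2→0→7 push 2 @ unit cost 14 (adds 28)
shortest-cost path #2: 2→1→7 push 3 @ unit cost 14 (adds 42)
total cost = 70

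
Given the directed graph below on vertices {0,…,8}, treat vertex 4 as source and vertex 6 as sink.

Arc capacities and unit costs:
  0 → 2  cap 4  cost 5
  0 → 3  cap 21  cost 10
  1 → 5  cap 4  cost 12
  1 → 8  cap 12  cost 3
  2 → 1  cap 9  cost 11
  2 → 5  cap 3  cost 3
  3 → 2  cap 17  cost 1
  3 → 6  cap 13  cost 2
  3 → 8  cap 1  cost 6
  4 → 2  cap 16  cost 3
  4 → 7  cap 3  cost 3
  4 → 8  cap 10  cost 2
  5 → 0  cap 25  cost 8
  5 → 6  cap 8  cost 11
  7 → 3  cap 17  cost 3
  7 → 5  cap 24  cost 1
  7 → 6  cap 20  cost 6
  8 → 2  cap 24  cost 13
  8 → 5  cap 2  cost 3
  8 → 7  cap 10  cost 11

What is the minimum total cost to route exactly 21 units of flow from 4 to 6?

Minimum cost for 21 units: 428

shortest-cost path #1: 4→7→3→6 push 3 @ unit cost 8 (adds 24)
shortest-cost path #2: 4→8→5→6 push 2 @ unit cost 16 (adds 32)
shortest-cost path #3: 4→2→5→6 push 3 @ unit cost 17 (adds 51)
shortest-cost path #4: 4→8→7→3→6 push 8 @ unit cost 18 (adds 144)
shortest-cost path #5: 4→2→1→8→7→3→6 push 2 @ unit cost 33 (adds 66)
shortest-cost path #6: 4→2→1→5→6 push 3 @ unit cost 37 (adds 111)
total cost = 428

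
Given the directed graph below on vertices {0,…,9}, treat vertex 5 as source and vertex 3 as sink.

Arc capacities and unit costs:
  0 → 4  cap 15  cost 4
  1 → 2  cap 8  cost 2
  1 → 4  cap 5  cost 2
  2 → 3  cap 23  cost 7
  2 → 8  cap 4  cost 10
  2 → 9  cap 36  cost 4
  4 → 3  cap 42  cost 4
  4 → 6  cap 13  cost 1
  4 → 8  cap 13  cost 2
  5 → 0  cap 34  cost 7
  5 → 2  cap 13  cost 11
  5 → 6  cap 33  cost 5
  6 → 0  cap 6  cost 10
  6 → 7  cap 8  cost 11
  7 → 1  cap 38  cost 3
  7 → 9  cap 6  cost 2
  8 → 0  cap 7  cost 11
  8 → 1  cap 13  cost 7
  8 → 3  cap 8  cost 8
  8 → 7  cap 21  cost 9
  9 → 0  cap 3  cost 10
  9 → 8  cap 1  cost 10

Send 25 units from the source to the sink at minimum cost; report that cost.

Minimum cost for 25 units: 405

shortest-cost path #1: 5→0→4→3 push 15 @ unit cost 15 (adds 225)
shortest-cost path #2: 5→2→3 push 10 @ unit cost 18 (adds 180)
total cost = 405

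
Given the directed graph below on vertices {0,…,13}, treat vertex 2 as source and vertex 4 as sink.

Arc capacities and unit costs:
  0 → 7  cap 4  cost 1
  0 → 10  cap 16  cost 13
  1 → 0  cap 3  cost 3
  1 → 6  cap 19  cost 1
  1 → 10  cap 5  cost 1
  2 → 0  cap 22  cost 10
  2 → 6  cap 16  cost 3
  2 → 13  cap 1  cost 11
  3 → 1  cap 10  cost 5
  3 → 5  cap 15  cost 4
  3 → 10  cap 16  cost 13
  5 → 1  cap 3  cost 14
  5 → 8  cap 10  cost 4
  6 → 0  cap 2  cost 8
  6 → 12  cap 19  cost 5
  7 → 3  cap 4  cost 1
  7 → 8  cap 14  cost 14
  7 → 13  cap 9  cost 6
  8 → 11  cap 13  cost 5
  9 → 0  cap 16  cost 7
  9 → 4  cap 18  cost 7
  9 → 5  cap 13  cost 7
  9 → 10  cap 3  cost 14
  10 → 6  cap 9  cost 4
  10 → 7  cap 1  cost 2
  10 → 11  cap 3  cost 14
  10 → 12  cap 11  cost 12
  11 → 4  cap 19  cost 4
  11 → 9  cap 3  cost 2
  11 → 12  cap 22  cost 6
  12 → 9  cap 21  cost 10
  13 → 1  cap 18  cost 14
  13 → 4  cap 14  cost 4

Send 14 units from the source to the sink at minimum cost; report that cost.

Minimum cost for 14 units: 324

shortest-cost path #1: 2→13→4 push 1 @ unit cost 15 (adds 15)
shortest-cost path #2: 2→0→7→13→4 push 4 @ unit cost 21 (adds 84)
shortest-cost path #3: 2→6→12→9→4 push 9 @ unit cost 25 (adds 225)
total cost = 324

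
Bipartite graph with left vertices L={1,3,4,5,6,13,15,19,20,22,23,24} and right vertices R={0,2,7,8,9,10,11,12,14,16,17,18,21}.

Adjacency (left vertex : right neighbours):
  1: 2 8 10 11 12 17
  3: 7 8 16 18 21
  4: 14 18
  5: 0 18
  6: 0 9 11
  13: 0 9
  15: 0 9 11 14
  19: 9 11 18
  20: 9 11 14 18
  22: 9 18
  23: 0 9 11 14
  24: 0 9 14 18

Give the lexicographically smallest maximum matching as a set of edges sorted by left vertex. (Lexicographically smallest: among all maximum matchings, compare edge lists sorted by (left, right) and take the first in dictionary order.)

Lex-smallest maximum matching: {(1,2), (3,7), (4,14), (5,0), (6,9), (15,11), (19,18)}

|M| = 7 (so the lex-smallest maximum matching has 7 edges)
process left vertices in ascending order; for each, take the smallest-labelled available neighbour that still permits 7 edges overall, or leave it unmatched if none does
lex-smallest matching: {1-2, 3-7, 4-14, 5-0, 6-9, 15-11, 19-18}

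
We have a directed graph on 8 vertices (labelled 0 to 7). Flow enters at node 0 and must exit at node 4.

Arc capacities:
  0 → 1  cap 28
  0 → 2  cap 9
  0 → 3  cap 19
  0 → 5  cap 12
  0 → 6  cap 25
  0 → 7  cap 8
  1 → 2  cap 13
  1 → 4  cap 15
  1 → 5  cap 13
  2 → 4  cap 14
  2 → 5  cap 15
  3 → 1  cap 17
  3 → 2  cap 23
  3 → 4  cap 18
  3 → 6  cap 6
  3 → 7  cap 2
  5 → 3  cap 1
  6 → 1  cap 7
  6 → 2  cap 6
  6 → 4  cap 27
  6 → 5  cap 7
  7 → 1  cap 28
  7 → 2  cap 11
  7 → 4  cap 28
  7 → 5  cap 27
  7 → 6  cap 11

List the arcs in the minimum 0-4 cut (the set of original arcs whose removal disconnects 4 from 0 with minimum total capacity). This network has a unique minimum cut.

augment #1: 0→1→4 push 15
augment #2: 0→2→4 push 9
augment #3: 0→3→4 push 18
augment #4: 0→6→4 push 25
augment #5: 0→7→4 push 8
augment #6: 0→1→2→4 push 5
augment #7: 0→3→6→4 push 1
augment #8: 0→5→3→6→4 push 1
max flow = 82; residual-reachable set from 0 gives S-side
cut edges (S→T): {(0,3), (0,6), (0,7), (1,4), (2,4), (5,3)} total cap 82

Min-cut arcs: {(0,3), (0,6), (0,7), (1,4), (2,4), (5,3)} (total capacity 82)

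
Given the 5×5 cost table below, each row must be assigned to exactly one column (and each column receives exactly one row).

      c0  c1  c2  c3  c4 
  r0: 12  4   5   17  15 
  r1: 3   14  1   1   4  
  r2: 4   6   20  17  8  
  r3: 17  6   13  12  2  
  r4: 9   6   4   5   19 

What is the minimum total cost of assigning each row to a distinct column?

Minimum assignment cost: 15

optimal assignment: row0→col1 (cost 4), row1→col3 (cost 1), row2→col0 (cost 4), row3→col4 (cost 2), row4→col2 (cost 4)
total = 4 + 1 + 4 + 2 + 4 = 15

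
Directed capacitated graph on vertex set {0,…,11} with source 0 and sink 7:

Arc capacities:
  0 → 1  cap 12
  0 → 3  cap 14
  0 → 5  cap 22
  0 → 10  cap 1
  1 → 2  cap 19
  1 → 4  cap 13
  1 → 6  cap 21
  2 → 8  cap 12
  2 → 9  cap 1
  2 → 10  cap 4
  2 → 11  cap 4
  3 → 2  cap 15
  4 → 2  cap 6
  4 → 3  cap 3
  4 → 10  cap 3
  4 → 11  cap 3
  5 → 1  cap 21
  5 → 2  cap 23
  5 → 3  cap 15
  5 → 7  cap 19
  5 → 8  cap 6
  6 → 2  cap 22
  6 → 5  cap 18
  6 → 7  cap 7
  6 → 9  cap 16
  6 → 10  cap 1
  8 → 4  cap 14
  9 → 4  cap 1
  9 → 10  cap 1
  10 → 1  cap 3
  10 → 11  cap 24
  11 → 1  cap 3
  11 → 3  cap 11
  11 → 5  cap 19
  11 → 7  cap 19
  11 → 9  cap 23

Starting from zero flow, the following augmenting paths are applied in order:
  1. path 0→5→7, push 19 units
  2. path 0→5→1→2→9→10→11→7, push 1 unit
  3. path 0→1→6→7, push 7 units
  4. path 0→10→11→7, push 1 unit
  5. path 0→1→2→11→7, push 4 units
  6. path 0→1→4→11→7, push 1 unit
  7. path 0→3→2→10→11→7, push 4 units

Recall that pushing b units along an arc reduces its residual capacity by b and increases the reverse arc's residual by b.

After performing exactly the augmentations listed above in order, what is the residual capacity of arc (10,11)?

Residual capacity of (10,11): 18

after path 1 (0→5→7, push 19): res(10,11)=24
after path 2 (0→5→1→2→9→10→11→7, push 1): res(10,11)=23
after path 3 (0→1→6→7, push 7): res(10,11)=23
after path 4 (0→10→11→7, push 1): res(10,11)=22
after path 5 (0→1→2→11→7, push 4): res(10,11)=22
after path 6 (0→1→4→11→7, push 1): res(10,11)=22
after path 7 (0→3→2→10→11→7, push 4): res(10,11)=18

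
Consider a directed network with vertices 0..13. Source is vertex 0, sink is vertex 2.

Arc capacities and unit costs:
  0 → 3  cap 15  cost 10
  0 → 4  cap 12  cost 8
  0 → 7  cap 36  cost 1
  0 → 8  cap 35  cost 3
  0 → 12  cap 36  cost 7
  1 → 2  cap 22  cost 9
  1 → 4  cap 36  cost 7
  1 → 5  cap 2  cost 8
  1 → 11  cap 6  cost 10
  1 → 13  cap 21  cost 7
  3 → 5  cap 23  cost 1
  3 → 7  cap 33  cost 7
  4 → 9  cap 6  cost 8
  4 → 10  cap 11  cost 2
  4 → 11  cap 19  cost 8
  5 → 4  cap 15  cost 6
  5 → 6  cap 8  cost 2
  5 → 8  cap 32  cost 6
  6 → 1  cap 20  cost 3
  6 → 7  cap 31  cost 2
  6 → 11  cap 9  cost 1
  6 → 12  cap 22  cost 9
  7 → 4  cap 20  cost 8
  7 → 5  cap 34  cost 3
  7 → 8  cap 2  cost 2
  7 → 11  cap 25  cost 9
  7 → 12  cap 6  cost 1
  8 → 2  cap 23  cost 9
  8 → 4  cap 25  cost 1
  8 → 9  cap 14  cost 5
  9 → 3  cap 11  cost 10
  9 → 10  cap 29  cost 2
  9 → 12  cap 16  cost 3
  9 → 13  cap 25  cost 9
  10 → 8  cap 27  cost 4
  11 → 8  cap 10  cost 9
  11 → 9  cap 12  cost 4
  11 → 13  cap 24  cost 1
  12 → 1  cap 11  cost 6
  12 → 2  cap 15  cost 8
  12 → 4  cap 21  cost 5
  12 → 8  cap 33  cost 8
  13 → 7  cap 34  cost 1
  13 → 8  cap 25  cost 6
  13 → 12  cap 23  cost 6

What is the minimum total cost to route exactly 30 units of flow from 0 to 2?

Minimum cost for 30 units: 351

shortest-cost path #1: 0→7→12→2 push 6 @ unit cost 10 (adds 60)
shortest-cost path #2: 0→8→2 push 23 @ unit cost 12 (adds 276)
shortest-cost path #3: 0→12→2 push 1 @ unit cost 15 (adds 15)
total cost = 351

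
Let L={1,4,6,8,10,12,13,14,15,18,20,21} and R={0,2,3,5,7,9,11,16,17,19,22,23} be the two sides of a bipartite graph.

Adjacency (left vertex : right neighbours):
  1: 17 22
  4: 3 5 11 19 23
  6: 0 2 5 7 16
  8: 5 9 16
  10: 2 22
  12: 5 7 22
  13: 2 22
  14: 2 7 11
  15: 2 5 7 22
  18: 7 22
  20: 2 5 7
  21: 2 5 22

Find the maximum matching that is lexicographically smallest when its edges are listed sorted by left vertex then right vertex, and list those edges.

|M| = 9 (so the lex-smallest maximum matching has 9 edges)
process left vertices in ascending order; for each, take the smallest-labelled available neighbour that still permits 9 edges overall, or leave it unmatched if none does
lex-smallest matching: {1-17, 4-3, 6-0, 8-9, 10-2, 12-5, 13-22, 14-11, 15-7}

Lex-smallest maximum matching: {(1,17), (4,3), (6,0), (8,9), (10,2), (12,5), (13,22), (14,11), (15,7)}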